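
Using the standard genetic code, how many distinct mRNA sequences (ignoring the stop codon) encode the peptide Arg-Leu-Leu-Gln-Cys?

Arg: 6 codons.
Leu: 6 codons.
Leu: 6 codons.
Gln: 2 codons.
Cys: 2 codons.
6 × 6 × 6 × 2 × 2 = 864.

864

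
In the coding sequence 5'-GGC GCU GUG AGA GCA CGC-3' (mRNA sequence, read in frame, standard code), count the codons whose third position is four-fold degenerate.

Codon 1 GGC (Gly): third position 4-fold.
Codon 2 GCU (Ala): third position 4-fold.
Codon 3 GUG (Val): third position 4-fold.
Codon 4 AGA (Arg): third position 2-fold.
Codon 5 GCA (Ala): third position 4-fold.
Codon 6 CGC (Arg): third position 4-fold.
Four-fold degenerate third positions: 5.

5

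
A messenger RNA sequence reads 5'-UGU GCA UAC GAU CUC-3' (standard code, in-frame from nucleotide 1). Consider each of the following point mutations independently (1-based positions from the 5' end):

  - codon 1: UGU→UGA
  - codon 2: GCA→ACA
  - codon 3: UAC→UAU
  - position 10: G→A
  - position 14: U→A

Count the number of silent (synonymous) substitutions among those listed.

1

Codon 1: UGU (Cys) → UGA (Stop) — nonsense.
Codon 2: GCA (Ala) → ACA (Thr) — missense.
Codon 3: UAC (Tyr) → UAU (Tyr) — synonymous.
Codon 4: GAU (Asp) → AAU (Asn) — missense.
Codon 5: CUC (Leu) → CAC (His) — missense.
Synonymous: 1 of 5.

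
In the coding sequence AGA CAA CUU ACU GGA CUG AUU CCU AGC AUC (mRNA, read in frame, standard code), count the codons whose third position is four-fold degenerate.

Codon 1 AGA (Arg): third position 2-fold.
Codon 2 CAA (Gln): third position 2-fold.
Codon 3 CUU (Leu): third position 4-fold.
Codon 4 ACU (Thr): third position 4-fold.
Codon 5 GGA (Gly): third position 4-fold.
Codon 6 CUG (Leu): third position 4-fold.
Codon 7 AUU (Ile): third position 3-fold.
Codon 8 CCU (Pro): third position 4-fold.
Codon 9 AGC (Ser): third position 2-fold.
Codon 10 AUC (Ile): third position 3-fold.
Four-fold degenerate third positions: 5.

5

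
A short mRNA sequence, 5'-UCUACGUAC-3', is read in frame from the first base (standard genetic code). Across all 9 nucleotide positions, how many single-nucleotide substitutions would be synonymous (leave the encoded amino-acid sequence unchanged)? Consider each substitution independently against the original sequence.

Codon 1 (UCU, Ser): 3 synonymous substitutions.
Codon 2 (ACG, Thr): 3 synonymous substitutions.
Codon 3 (UAC, Tyr): 1 synonymous substitution.
Total: 3 + 3 + 1 = 7.

7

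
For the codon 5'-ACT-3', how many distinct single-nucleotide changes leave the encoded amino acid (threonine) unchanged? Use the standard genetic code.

Position 1: none → 0 synonymous.
Position 2: none → 0 synonymous.
Position 3: ACC, ACA, ACG → 3 synonymous.
Total: 0 + 0 + 3 = 3.

3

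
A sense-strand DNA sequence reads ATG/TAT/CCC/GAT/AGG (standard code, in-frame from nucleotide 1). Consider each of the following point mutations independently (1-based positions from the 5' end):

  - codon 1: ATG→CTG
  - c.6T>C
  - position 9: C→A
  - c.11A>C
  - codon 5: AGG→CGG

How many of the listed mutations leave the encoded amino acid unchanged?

Codon 1: ATG (Met) → CTG (Leu) — missense.
Codon 2: TAT (Tyr) → TAC (Tyr) — synonymous.
Codon 3: CCC (Pro) → CCA (Pro) — synonymous.
Codon 4: GAT (Asp) → GCT (Ala) — missense.
Codon 5: AGG (Arg) → CGG (Arg) — synonymous.
Synonymous: 3 of 5.

3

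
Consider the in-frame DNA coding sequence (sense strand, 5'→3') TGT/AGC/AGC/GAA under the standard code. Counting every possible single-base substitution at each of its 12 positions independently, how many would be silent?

4

Codon 1 (TGT, Cys): 1 synonymous substitution.
Codon 2 (AGC, Ser): 1 synonymous substitution.
Codon 3 (AGC, Ser): 1 synonymous substitution.
Codon 4 (GAA, Glu): 1 synonymous substitution.
Total: 1 + 1 + 1 + 1 = 4.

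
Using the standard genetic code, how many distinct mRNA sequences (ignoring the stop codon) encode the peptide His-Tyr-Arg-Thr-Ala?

384

His: 2 codons.
Tyr: 2 codons.
Arg: 6 codons.
Thr: 4 codons.
Ala: 4 codons.
2 × 2 × 6 × 4 × 4 = 384.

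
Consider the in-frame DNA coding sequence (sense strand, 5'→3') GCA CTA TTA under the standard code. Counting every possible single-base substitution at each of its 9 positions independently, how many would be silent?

Codon 1 (GCA, Ala): 3 synonymous substitutions.
Codon 2 (CTA, Leu): 4 synonymous substitutions.
Codon 3 (TTA, Leu): 2 synonymous substitutions.
Total: 3 + 4 + 2 = 9.

9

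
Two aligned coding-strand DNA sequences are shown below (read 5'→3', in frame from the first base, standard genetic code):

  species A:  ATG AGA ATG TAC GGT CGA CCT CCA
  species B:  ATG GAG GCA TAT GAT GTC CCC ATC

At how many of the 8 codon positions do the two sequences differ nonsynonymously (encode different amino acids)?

Codon 1: ATG Met / ATG Met — identical.
Codon 2: AGA Arg / GAG Glu — nonsynonymous.
Codon 3: ATG Met / GCA Ala — nonsynonymous.
Codon 4: TAC Tyr / TAT Tyr — synonymous.
Codon 5: GGT Gly / GAT Asp — nonsynonymous.
Codon 6: CGA Arg / GTC Val — nonsynonymous.
Codon 7: CCT Pro / CCC Pro — synonymous.
Codon 8: CCA Pro / ATC Ile — nonsynonymous.
Nonsynonymous differences: 5.

5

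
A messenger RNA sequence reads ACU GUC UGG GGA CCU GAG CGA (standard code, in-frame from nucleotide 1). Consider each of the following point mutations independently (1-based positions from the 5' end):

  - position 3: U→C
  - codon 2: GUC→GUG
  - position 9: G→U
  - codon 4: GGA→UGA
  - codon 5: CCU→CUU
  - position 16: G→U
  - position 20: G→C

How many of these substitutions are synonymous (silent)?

Codon 1: ACU (Thr) → ACC (Thr) — synonymous.
Codon 2: GUC (Val) → GUG (Val) — synonymous.
Codon 3: UGG (Trp) → UGU (Cys) — missense.
Codon 4: GGA (Gly) → UGA (Stop) — nonsense.
Codon 5: CCU (Pro) → CUU (Leu) — missense.
Codon 6: GAG (Glu) → UAG (Stop) — nonsense.
Codon 7: CGA (Arg) → CCA (Pro) — missense.
Synonymous: 2 of 7.

2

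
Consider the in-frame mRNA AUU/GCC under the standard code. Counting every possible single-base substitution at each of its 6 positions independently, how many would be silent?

Codon 1 (AUU, Ile): 2 synonymous substitutions.
Codon 2 (GCC, Ala): 3 synonymous substitutions.
Total: 2 + 3 = 5.

5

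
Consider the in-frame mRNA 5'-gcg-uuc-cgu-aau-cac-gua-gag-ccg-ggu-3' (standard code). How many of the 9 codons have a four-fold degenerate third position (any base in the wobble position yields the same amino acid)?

5

Codon 1 GCG (Ala): third position 4-fold.
Codon 2 UUC (Phe): third position 2-fold.
Codon 3 CGU (Arg): third position 4-fold.
Codon 4 AAU (Asn): third position 2-fold.
Codon 5 CAC (His): third position 2-fold.
Codon 6 GUA (Val): third position 4-fold.
Codon 7 GAG (Glu): third position 2-fold.
Codon 8 CCG (Pro): third position 4-fold.
Codon 9 GGU (Gly): third position 4-fold.
Four-fold degenerate third positions: 5.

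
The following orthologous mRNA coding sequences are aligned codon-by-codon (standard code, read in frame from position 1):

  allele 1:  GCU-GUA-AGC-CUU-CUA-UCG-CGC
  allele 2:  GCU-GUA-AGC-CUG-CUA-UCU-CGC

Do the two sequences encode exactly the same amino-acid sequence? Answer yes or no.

Codon 1: GCU Ala / GCU Ala — identical.
Codon 2: GUA Val / GUA Val — identical.
Codon 3: AGC Ser / AGC Ser — identical.
Codon 4: CUU Leu / CUG Leu — synonymous.
Codon 5: CUA Leu / CUA Leu — identical.
Codon 6: UCG Ser / UCU Ser — synonymous.
Codon 7: CGC Arg / CGC Arg — identical.
Nonsynonymous differences: 0 → same protein.

yes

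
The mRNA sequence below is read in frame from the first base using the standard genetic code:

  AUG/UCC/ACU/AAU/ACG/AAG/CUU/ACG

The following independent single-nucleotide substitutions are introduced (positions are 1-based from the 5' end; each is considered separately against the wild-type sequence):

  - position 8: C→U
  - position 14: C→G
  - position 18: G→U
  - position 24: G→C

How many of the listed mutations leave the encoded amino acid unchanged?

Codon 3: ACU (Thr) → AUU (Ile) — missense.
Codon 5: ACG (Thr) → AGG (Arg) — missense.
Codon 6: AAG (Lys) → AAU (Asn) — missense.
Codon 8: ACG (Thr) → ACC (Thr) — synonymous.
Synonymous: 1 of 4.

1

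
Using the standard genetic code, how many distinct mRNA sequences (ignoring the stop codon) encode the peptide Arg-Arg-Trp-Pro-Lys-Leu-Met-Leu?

10368

Arg: 6 codons.
Arg: 6 codons.
Trp: 1 codon.
Pro: 4 codons.
Lys: 2 codons.
Leu: 6 codons.
Met: 1 codon.
Leu: 6 codons.
6 × 6 × 1 × 4 × 2 × 6 × 1 × 6 = 10368.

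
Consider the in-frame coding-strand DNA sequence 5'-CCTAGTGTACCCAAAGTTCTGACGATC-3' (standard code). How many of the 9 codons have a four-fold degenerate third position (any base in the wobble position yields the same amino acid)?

Codon 1 CCT (Pro): third position 4-fold.
Codon 2 AGT (Ser): third position 2-fold.
Codon 3 GTA (Val): third position 4-fold.
Codon 4 CCC (Pro): third position 4-fold.
Codon 5 AAA (Lys): third position 2-fold.
Codon 6 GTT (Val): third position 4-fold.
Codon 7 CTG (Leu): third position 4-fold.
Codon 8 ACG (Thr): third position 4-fold.
Codon 9 ATC (Ile): third position 3-fold.
Four-fold degenerate third positions: 6.

6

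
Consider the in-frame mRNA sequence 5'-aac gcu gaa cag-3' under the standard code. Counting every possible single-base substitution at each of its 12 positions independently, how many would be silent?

6

Codon 1 (AAC, Asn): 1 synonymous substitution.
Codon 2 (GCU, Ala): 3 synonymous substitutions.
Codon 3 (GAA, Glu): 1 synonymous substitution.
Codon 4 (CAG, Gln): 1 synonymous substitution.
Total: 1 + 3 + 1 + 1 = 6.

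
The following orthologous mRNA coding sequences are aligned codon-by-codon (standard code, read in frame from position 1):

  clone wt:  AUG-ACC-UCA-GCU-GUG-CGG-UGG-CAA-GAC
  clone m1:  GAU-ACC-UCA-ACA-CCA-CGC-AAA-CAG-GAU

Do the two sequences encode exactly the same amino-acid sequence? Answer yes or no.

Codon 1: AUG Met / GAU Asp — nonsynonymous.
Codon 2: ACC Thr / ACC Thr — identical.
Codon 3: UCA Ser / UCA Ser — identical.
Codon 4: GCU Ala / ACA Thr — nonsynonymous.
Codon 5: GUG Val / CCA Pro — nonsynonymous.
Codon 6: CGG Arg / CGC Arg — synonymous.
Codon 7: UGG Trp / AAA Lys — nonsynonymous.
Codon 8: CAA Gln / CAG Gln — synonymous.
Codon 9: GAC Asp / GAU Asp — synonymous.
Nonsynonymous differences: 4 → different protein.

no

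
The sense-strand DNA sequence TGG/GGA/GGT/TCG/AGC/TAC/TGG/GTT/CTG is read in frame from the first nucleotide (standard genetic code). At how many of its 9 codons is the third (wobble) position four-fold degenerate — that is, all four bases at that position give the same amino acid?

Codon 1 TGG (Trp): third position 1-fold.
Codon 2 GGA (Gly): third position 4-fold.
Codon 3 GGT (Gly): third position 4-fold.
Codon 4 TCG (Ser): third position 4-fold.
Codon 5 AGC (Ser): third position 2-fold.
Codon 6 TAC (Tyr): third position 2-fold.
Codon 7 TGG (Trp): third position 1-fold.
Codon 8 GTT (Val): third position 4-fold.
Codon 9 CTG (Leu): third position 4-fold.
Four-fold degenerate third positions: 5.

5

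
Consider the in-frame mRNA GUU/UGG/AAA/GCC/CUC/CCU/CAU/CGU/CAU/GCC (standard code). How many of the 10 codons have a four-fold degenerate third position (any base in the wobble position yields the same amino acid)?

Codon 1 GUU (Val): third position 4-fold.
Codon 2 UGG (Trp): third position 1-fold.
Codon 3 AAA (Lys): third position 2-fold.
Codon 4 GCC (Ala): third position 4-fold.
Codon 5 CUC (Leu): third position 4-fold.
Codon 6 CCU (Pro): third position 4-fold.
Codon 7 CAU (His): third position 2-fold.
Codon 8 CGU (Arg): third position 4-fold.
Codon 9 CAU (His): third position 2-fold.
Codon 10 GCC (Ala): third position 4-fold.
Four-fold degenerate third positions: 6.

6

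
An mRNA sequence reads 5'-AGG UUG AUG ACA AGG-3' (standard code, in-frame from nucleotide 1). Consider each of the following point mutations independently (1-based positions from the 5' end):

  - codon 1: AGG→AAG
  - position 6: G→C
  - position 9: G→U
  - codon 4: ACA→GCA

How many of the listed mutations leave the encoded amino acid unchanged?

Codon 1: AGG (Arg) → AAG (Lys) — missense.
Codon 2: UUG (Leu) → UUC (Phe) — missense.
Codon 3: AUG (Met) → AUU (Ile) — missense.
Codon 4: ACA (Thr) → GCA (Ala) — missense.
Synonymous: 0 of 4.

0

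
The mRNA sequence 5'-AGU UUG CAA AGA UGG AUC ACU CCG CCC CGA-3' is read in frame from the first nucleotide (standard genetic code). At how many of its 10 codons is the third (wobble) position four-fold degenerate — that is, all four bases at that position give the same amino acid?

4

Codon 1 AGU (Ser): third position 2-fold.
Codon 2 UUG (Leu): third position 2-fold.
Codon 3 CAA (Gln): third position 2-fold.
Codon 4 AGA (Arg): third position 2-fold.
Codon 5 UGG (Trp): third position 1-fold.
Codon 6 AUC (Ile): third position 3-fold.
Codon 7 ACU (Thr): third position 4-fold.
Codon 8 CCG (Pro): third position 4-fold.
Codon 9 CCC (Pro): third position 4-fold.
Codon 10 CGA (Arg): third position 4-fold.
Four-fold degenerate third positions: 4.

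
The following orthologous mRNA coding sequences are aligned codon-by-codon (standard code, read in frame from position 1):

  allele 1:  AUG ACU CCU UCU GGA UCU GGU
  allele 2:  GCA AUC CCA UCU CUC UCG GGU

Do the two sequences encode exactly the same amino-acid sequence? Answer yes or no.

Codon 1: AUG Met / GCA Ala — nonsynonymous.
Codon 2: ACU Thr / AUC Ile — nonsynonymous.
Codon 3: CCU Pro / CCA Pro — synonymous.
Codon 4: UCU Ser / UCU Ser — identical.
Codon 5: GGA Gly / CUC Leu — nonsynonymous.
Codon 6: UCU Ser / UCG Ser — synonymous.
Codon 7: GGU Gly / GGU Gly — identical.
Nonsynonymous differences: 3 → different protein.

no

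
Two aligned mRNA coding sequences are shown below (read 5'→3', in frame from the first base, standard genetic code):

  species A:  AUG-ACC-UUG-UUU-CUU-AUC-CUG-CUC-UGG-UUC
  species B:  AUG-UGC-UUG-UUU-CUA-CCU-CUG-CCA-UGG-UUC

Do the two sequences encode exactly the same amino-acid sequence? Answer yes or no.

Codon 1: AUG Met / AUG Met — identical.
Codon 2: ACC Thr / UGC Cys — nonsynonymous.
Codon 3: UUG Leu / UUG Leu — identical.
Codon 4: UUU Phe / UUU Phe — identical.
Codon 5: CUU Leu / CUA Leu — synonymous.
Codon 6: AUC Ile / CCU Pro — nonsynonymous.
Codon 7: CUG Leu / CUG Leu — identical.
Codon 8: CUC Leu / CCA Pro — nonsynonymous.
Codon 9: UGG Trp / UGG Trp — identical.
Codon 10: UUC Phe / UUC Phe — identical.
Nonsynonymous differences: 3 → different protein.

no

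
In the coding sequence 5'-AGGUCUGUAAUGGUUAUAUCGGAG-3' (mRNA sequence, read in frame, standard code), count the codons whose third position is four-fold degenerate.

Codon 1 AGG (Arg): third position 2-fold.
Codon 2 UCU (Ser): third position 4-fold.
Codon 3 GUA (Val): third position 4-fold.
Codon 4 AUG (Met): third position 1-fold.
Codon 5 GUU (Val): third position 4-fold.
Codon 6 AUA (Ile): third position 3-fold.
Codon 7 UCG (Ser): third position 4-fold.
Codon 8 GAG (Glu): third position 2-fold.
Four-fold degenerate third positions: 4.

4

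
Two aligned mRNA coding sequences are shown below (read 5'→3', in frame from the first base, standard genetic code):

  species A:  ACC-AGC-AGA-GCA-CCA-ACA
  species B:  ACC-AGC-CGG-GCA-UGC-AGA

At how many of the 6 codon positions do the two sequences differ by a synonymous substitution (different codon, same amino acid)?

Codon 1: ACC Thr / ACC Thr — identical.
Codon 2: AGC Ser / AGC Ser — identical.
Codon 3: AGA Arg / CGG Arg — synonymous.
Codon 4: GCA Ala / GCA Ala — identical.
Codon 5: CCA Pro / UGC Cys — nonsynonymous.
Codon 6: ACA Thr / AGA Arg — nonsynonymous.
Synonymous differences: 1.

1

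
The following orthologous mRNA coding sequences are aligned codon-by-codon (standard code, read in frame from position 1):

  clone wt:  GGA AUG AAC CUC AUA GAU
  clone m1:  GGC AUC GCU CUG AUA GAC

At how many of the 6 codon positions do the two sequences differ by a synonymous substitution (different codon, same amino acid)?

3

Codon 1: GGA Gly / GGC Gly — synonymous.
Codon 2: AUG Met / AUC Ile — nonsynonymous.
Codon 3: AAC Asn / GCU Ala — nonsynonymous.
Codon 4: CUC Leu / CUG Leu — synonymous.
Codon 5: AUA Ile / AUA Ile — identical.
Codon 6: GAU Asp / GAC Asp — synonymous.
Synonymous differences: 3.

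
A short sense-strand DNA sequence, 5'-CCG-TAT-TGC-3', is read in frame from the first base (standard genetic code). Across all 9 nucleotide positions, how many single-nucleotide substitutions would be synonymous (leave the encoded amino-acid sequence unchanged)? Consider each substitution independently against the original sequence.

Codon 1 (CCG, Pro): 3 synonymous substitutions.
Codon 2 (TAT, Tyr): 1 synonymous substitution.
Codon 3 (TGC, Cys): 1 synonymous substitution.
Total: 3 + 1 + 1 = 5.

5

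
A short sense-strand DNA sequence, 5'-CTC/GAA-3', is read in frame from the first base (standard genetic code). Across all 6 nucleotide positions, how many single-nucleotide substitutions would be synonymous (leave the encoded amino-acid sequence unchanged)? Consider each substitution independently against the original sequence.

Codon 1 (CTC, Leu): 3 synonymous substitutions.
Codon 2 (GAA, Glu): 1 synonymous substitution.
Total: 3 + 1 = 4.

4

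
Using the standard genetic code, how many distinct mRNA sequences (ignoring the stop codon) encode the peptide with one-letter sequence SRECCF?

Ser: 6 codons.
Arg: 6 codons.
Glu: 2 codons.
Cys: 2 codons.
Cys: 2 codons.
Phe: 2 codons.
6 × 6 × 2 × 2 × 2 × 2 = 576.

576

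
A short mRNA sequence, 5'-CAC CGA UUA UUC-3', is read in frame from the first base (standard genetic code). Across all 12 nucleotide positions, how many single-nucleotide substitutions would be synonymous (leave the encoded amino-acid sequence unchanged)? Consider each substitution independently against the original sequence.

8

Codon 1 (CAC, His): 1 synonymous substitution.
Codon 2 (CGA, Arg): 4 synonymous substitutions.
Codon 3 (UUA, Leu): 2 synonymous substitutions.
Codon 4 (UUC, Phe): 1 synonymous substitution.
Total: 1 + 4 + 2 + 1 = 8.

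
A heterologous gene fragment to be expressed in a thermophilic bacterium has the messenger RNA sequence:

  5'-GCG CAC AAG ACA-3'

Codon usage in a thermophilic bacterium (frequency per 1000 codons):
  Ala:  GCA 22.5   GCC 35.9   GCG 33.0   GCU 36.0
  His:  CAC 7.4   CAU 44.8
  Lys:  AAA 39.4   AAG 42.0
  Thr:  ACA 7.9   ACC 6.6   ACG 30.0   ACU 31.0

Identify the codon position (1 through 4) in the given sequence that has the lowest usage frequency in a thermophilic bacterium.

Codon 1 GCG (Ala): 33.0 per 1000.
Codon 2 CAC (His): 7.4 per 1000.
Codon 3 AAG (Lys): 42.0 per 1000.
Codon 4 ACA (Thr): 7.9 per 1000.
Lowest frequency is 7.4 at codon 2.

2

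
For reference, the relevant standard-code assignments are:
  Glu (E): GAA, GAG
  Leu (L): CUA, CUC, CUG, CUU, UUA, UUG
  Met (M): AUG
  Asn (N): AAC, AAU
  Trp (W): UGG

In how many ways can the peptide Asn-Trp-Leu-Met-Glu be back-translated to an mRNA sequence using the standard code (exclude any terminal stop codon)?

24

Asn: 2 codons.
Trp: 1 codon.
Leu: 6 codons.
Met: 1 codon.
Glu: 2 codons.
2 × 1 × 6 × 1 × 2 = 24.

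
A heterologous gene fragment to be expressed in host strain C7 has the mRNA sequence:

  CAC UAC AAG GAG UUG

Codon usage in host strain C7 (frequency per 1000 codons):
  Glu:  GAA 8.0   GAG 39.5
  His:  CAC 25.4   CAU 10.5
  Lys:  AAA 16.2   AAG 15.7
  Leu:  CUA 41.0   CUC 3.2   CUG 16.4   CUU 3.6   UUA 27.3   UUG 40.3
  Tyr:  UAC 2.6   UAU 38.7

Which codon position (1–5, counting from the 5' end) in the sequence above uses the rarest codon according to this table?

2

Codon 1 CAC (His): 25.4 per 1000.
Codon 2 UAC (Tyr): 2.6 per 1000.
Codon 3 AAG (Lys): 15.7 per 1000.
Codon 4 GAG (Glu): 39.5 per 1000.
Codon 5 UUG (Leu): 40.3 per 1000.
Lowest frequency is 2.6 at codon 2.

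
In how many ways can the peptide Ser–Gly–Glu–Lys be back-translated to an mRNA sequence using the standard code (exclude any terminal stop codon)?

96

Ser: 6 codons.
Gly: 4 codons.
Glu: 2 codons.
Lys: 2 codons.
6 × 4 × 2 × 2 = 96.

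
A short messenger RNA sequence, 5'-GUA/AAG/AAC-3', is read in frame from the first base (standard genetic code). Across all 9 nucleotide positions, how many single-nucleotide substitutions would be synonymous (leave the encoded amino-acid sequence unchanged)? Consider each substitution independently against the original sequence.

Codon 1 (GUA, Val): 3 synonymous substitutions.
Codon 2 (AAG, Lys): 1 synonymous substitution.
Codon 3 (AAC, Asn): 1 synonymous substitution.
Total: 3 + 1 + 1 = 5.

5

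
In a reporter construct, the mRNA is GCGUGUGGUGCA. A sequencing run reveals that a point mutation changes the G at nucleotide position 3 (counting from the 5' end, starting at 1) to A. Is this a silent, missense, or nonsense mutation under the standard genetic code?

Position 3 falls in codon 1: GCG → Ala.
After the substitution the codon is GCA → Ala.
Both encode Ala, so the change is synonymous.

silent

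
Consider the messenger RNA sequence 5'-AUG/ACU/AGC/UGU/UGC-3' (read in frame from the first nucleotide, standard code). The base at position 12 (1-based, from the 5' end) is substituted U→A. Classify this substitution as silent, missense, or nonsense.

nonsense

Position 12 falls in codon 4: UGU → Cys.
After the substitution the codon is UGA → Stop.
The new codon is a stop codon, so this is a nonsense mutation.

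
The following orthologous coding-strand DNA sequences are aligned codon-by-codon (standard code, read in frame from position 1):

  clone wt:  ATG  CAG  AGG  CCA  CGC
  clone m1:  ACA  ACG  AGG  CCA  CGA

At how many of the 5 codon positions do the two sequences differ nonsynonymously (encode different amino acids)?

2

Codon 1: ATG Met / ACA Thr — nonsynonymous.
Codon 2: CAG Gln / ACG Thr — nonsynonymous.
Codon 3: AGG Arg / AGG Arg — identical.
Codon 4: CCA Pro / CCA Pro — identical.
Codon 5: CGC Arg / CGA Arg — synonymous.
Nonsynonymous differences: 2.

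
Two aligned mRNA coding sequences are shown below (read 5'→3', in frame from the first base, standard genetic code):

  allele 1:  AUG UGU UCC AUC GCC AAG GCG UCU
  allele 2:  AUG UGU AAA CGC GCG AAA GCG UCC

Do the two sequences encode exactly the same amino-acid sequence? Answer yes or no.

no

Codon 1: AUG Met / AUG Met — identical.
Codon 2: UGU Cys / UGU Cys — identical.
Codon 3: UCC Ser / AAA Lys — nonsynonymous.
Codon 4: AUC Ile / CGC Arg — nonsynonymous.
Codon 5: GCC Ala / GCG Ala — synonymous.
Codon 6: AAG Lys / AAA Lys — synonymous.
Codon 7: GCG Ala / GCG Ala — identical.
Codon 8: UCU Ser / UCC Ser — synonymous.
Nonsynonymous differences: 2 → different protein.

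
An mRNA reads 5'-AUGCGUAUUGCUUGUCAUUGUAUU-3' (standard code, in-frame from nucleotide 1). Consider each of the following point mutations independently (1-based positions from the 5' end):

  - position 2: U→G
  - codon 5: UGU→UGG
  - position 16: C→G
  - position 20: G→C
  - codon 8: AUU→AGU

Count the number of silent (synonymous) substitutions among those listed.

0

Codon 1: AUG (Met) → AGG (Arg) — missense.
Codon 5: UGU (Cys) → UGG (Trp) — missense.
Codon 6: CAU (His) → GAU (Asp) — missense.
Codon 7: UGU (Cys) → UCU (Ser) — missense.
Codon 8: AUU (Ile) → AGU (Ser) — missense.
Synonymous: 0 of 5.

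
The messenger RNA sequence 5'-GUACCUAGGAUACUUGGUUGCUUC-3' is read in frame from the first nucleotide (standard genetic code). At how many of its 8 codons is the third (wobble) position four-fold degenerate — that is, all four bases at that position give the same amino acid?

4

Codon 1 GUA (Val): third position 4-fold.
Codon 2 CCU (Pro): third position 4-fold.
Codon 3 AGG (Arg): third position 2-fold.
Codon 4 AUA (Ile): third position 3-fold.
Codon 5 CUU (Leu): third position 4-fold.
Codon 6 GGU (Gly): third position 4-fold.
Codon 7 UGC (Cys): third position 2-fold.
Codon 8 UUC (Phe): third position 2-fold.
Four-fold degenerate third positions: 4.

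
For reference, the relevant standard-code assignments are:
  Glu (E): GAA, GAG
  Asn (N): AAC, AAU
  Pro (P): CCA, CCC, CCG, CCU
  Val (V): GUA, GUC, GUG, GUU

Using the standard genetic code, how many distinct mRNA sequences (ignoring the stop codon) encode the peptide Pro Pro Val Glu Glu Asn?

Pro: 4 codons.
Pro: 4 codons.
Val: 4 codons.
Glu: 2 codons.
Glu: 2 codons.
Asn: 2 codons.
4 × 4 × 4 × 2 × 2 × 2 = 512.

512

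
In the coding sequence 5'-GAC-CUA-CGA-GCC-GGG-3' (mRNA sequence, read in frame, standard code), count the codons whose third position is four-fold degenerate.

4

Codon 1 GAC (Asp): third position 2-fold.
Codon 2 CUA (Leu): third position 4-fold.
Codon 3 CGA (Arg): third position 4-fold.
Codon 4 GCC (Ala): third position 4-fold.
Codon 5 GGG (Gly): third position 4-fold.
Four-fold degenerate third positions: 4.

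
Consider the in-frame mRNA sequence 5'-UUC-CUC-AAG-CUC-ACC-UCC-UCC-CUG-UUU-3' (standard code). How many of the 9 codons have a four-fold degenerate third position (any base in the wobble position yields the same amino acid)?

6

Codon 1 UUC (Phe): third position 2-fold.
Codon 2 CUC (Leu): third position 4-fold.
Codon 3 AAG (Lys): third position 2-fold.
Codon 4 CUC (Leu): third position 4-fold.
Codon 5 ACC (Thr): third position 4-fold.
Codon 6 UCC (Ser): third position 4-fold.
Codon 7 UCC (Ser): third position 4-fold.
Codon 8 CUG (Leu): third position 4-fold.
Codon 9 UUU (Phe): third position 2-fold.
Four-fold degenerate third positions: 6.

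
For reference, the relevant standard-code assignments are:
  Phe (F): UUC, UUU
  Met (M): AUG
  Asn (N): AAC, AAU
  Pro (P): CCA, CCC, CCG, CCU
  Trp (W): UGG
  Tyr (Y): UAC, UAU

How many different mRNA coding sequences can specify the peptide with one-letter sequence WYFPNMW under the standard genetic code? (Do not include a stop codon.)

32

Trp: 1 codon.
Tyr: 2 codons.
Phe: 2 codons.
Pro: 4 codons.
Asn: 2 codons.
Met: 1 codon.
Trp: 1 codon.
1 × 2 × 2 × 4 × 2 × 1 × 1 = 32.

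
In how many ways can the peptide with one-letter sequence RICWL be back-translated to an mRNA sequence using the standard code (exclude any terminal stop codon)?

216

Arg: 6 codons.
Ile: 3 codons.
Cys: 2 codons.
Trp: 1 codon.
Leu: 6 codons.
6 × 3 × 2 × 1 × 6 = 216.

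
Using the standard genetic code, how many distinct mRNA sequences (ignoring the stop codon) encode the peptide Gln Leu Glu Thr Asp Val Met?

Gln: 2 codons.
Leu: 6 codons.
Glu: 2 codons.
Thr: 4 codons.
Asp: 2 codons.
Val: 4 codons.
Met: 1 codon.
2 × 6 × 2 × 4 × 2 × 4 × 1 = 768.

768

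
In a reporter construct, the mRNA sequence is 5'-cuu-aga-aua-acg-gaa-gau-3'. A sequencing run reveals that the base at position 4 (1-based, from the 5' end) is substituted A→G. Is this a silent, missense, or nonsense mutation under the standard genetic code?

missense

Position 4 falls in codon 2: AGA → Arg.
After the substitution the codon is GGA → Gly.
Arg ≠ Gly, so this is a missense mutation.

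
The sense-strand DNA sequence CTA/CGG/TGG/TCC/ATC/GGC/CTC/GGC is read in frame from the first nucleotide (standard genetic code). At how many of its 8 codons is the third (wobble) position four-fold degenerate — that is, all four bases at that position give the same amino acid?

Codon 1 CTA (Leu): third position 4-fold.
Codon 2 CGG (Arg): third position 4-fold.
Codon 3 TGG (Trp): third position 1-fold.
Codon 4 TCC (Ser): third position 4-fold.
Codon 5 ATC (Ile): third position 3-fold.
Codon 6 GGC (Gly): third position 4-fold.
Codon 7 CTC (Leu): third position 4-fold.
Codon 8 GGC (Gly): third position 4-fold.
Four-fold degenerate third positions: 6.

6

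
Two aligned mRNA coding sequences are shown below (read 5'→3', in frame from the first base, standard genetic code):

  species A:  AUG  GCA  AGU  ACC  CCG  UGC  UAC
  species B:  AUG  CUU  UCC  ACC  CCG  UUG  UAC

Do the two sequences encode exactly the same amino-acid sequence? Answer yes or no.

no

Codon 1: AUG Met / AUG Met — identical.
Codon 2: GCA Ala / CUU Leu — nonsynonymous.
Codon 3: AGU Ser / UCC Ser — synonymous.
Codon 4: ACC Thr / ACC Thr — identical.
Codon 5: CCG Pro / CCG Pro — identical.
Codon 6: UGC Cys / UUG Leu — nonsynonymous.
Codon 7: UAC Tyr / UAC Tyr — identical.
Nonsynonymous differences: 2 → different protein.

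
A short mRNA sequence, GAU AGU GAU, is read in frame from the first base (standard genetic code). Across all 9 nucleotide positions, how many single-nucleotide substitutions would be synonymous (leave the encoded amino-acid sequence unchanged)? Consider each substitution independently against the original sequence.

Codon 1 (GAU, Asp): 1 synonymous substitution.
Codon 2 (AGU, Ser): 1 synonymous substitution.
Codon 3 (GAU, Asp): 1 synonymous substitution.
Total: 1 + 1 + 1 = 3.

3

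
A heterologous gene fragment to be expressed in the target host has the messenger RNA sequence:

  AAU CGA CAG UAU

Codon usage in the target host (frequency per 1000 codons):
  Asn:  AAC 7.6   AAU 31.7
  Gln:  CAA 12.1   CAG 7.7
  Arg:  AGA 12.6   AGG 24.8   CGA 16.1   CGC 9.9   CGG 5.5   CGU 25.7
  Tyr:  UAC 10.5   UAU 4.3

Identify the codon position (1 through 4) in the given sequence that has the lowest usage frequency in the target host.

Codon 1 AAU (Asn): 31.7 per 1000.
Codon 2 CGA (Arg): 16.1 per 1000.
Codon 3 CAG (Gln): 7.7 per 1000.
Codon 4 UAU (Tyr): 4.3 per 1000.
Lowest frequency is 4.3 at codon 4.

4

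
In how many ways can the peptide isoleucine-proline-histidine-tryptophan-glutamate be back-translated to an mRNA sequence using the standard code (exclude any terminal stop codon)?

48

Ile: 3 codons.
Pro: 4 codons.
His: 2 codons.
Trp: 1 codon.
Glu: 2 codons.
3 × 4 × 2 × 1 × 2 = 48.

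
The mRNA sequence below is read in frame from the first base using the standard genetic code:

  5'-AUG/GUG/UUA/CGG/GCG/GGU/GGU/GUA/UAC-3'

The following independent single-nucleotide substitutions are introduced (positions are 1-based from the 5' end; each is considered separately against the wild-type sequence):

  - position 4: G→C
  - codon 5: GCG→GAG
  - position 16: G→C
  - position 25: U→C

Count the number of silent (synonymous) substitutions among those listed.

Codon 2: GUG (Val) → CUG (Leu) — missense.
Codon 5: GCG (Ala) → GAG (Glu) — missense.
Codon 6: GGU (Gly) → CGU (Arg) — missense.
Codon 9: UAC (Tyr) → CAC (His) — missense.
Synonymous: 0 of 4.

0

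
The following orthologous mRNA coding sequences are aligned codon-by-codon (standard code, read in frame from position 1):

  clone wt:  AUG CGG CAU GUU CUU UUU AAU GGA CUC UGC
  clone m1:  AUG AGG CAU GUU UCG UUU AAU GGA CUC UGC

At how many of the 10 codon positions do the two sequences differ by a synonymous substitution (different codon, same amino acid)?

1

Codon 1: AUG Met / AUG Met — identical.
Codon 2: CGG Arg / AGG Arg — synonymous.
Codon 3: CAU His / CAU His — identical.
Codon 4: GUU Val / GUU Val — identical.
Codon 5: CUU Leu / UCG Ser — nonsynonymous.
Codon 6: UUU Phe / UUU Phe — identical.
Codon 7: AAU Asn / AAU Asn — identical.
Codon 8: GGA Gly / GGA Gly — identical.
Codon 9: CUC Leu / CUC Leu — identical.
Codon 10: UGC Cys / UGC Cys — identical.
Synonymous differences: 1.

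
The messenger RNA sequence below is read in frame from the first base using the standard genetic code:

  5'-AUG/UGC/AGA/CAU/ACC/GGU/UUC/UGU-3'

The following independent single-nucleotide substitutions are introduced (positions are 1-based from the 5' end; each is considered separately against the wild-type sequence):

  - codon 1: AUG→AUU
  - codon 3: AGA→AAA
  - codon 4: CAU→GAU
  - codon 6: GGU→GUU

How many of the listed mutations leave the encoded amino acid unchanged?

0

Codon 1: AUG (Met) → AUU (Ile) — missense.
Codon 3: AGA (Arg) → AAA (Lys) — missense.
Codon 4: CAU (His) → GAU (Asp) — missense.
Codon 6: GGU (Gly) → GUU (Val) — missense.
Synonymous: 0 of 4.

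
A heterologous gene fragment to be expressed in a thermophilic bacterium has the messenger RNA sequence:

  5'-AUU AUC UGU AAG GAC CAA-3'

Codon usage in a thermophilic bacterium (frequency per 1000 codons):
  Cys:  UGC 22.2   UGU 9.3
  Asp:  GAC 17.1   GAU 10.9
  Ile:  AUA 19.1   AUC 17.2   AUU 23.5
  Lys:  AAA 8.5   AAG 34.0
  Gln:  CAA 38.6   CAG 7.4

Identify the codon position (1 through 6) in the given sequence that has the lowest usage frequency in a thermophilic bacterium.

3

Codon 1 AUU (Ile): 23.5 per 1000.
Codon 2 AUC (Ile): 17.2 per 1000.
Codon 3 UGU (Cys): 9.3 per 1000.
Codon 4 AAG (Lys): 34.0 per 1000.
Codon 5 GAC (Asp): 17.1 per 1000.
Codon 6 CAA (Gln): 38.6 per 1000.
Lowest frequency is 9.3 at codon 3.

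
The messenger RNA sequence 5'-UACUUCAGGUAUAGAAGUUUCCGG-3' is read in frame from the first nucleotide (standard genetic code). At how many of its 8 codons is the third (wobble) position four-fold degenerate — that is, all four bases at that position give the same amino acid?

Codon 1 UAC (Tyr): third position 2-fold.
Codon 2 UUC (Phe): third position 2-fold.
Codon 3 AGG (Arg): third position 2-fold.
Codon 4 UAU (Tyr): third position 2-fold.
Codon 5 AGA (Arg): third position 2-fold.
Codon 6 AGU (Ser): third position 2-fold.
Codon 7 UUC (Phe): third position 2-fold.
Codon 8 CGG (Arg): third position 4-fold.
Four-fold degenerate third positions: 1.

1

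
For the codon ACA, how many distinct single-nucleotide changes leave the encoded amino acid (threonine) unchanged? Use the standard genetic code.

Position 1: none → 0 synonymous.
Position 2: none → 0 synonymous.
Position 3: ACU, ACC, ACG → 3 synonymous.
Total: 0 + 0 + 3 = 3.

3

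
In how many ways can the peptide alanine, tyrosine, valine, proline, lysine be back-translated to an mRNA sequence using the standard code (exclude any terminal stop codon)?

Ala: 4 codons.
Tyr: 2 codons.
Val: 4 codons.
Pro: 4 codons.
Lys: 2 codons.
4 × 2 × 4 × 4 × 2 = 256.

256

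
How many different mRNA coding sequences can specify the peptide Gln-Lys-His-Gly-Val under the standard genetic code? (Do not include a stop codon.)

Gln: 2 codons.
Lys: 2 codons.
His: 2 codons.
Gly: 4 codons.
Val: 4 codons.
2 × 2 × 2 × 4 × 4 = 128.

128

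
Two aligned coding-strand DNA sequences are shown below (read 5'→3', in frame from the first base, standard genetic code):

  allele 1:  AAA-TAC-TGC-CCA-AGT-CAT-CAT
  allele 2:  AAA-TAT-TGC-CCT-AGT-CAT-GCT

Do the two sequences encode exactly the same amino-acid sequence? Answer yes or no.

Codon 1: AAA Lys / AAA Lys — identical.
Codon 2: TAC Tyr / TAT Tyr — synonymous.
Codon 3: TGC Cys / TGC Cys — identical.
Codon 4: CCA Pro / CCT Pro — synonymous.
Codon 5: AGT Ser / AGT Ser — identical.
Codon 6: CAT His / CAT His — identical.
Codon 7: CAT His / GCT Ala — nonsynonymous.
Nonsynonymous differences: 1 → different protein.

no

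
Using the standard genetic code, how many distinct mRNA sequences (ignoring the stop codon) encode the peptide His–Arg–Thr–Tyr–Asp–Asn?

His: 2 codons.
Arg: 6 codons.
Thr: 4 codons.
Tyr: 2 codons.
Asp: 2 codons.
Asn: 2 codons.
2 × 6 × 4 × 2 × 2 × 2 = 384.

384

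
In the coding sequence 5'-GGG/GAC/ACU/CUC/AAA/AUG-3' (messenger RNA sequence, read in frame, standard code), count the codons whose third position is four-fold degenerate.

Codon 1 GGG (Gly): third position 4-fold.
Codon 2 GAC (Asp): third position 2-fold.
Codon 3 ACU (Thr): third position 4-fold.
Codon 4 CUC (Leu): third position 4-fold.
Codon 5 AAA (Lys): third position 2-fold.
Codon 6 AUG (Met): third position 1-fold.
Four-fold degenerate third positions: 3.

3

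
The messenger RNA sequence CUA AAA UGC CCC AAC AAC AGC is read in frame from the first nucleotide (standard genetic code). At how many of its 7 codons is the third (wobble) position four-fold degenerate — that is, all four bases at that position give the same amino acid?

Codon 1 CUA (Leu): third position 4-fold.
Codon 2 AAA (Lys): third position 2-fold.
Codon 3 UGC (Cys): third position 2-fold.
Codon 4 CCC (Pro): third position 4-fold.
Codon 5 AAC (Asn): third position 2-fold.
Codon 6 AAC (Asn): third position 2-fold.
Codon 7 AGC (Ser): third position 2-fold.
Four-fold degenerate third positions: 2.

2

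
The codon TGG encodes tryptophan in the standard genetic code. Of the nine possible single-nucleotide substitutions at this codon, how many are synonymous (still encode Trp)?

0

Position 1: none → 0 synonymous.
Position 2: none → 0 synonymous.
Position 3: none → 0 synonymous.
Total: 0 + 0 + 0 = 0.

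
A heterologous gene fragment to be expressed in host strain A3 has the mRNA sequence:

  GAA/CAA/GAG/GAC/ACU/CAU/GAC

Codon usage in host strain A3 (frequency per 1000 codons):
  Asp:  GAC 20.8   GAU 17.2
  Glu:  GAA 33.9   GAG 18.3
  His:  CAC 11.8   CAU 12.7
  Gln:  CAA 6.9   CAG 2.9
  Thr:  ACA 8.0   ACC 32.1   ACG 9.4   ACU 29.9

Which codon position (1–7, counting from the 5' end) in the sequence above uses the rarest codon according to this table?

2

Codon 1 GAA (Glu): 33.9 per 1000.
Codon 2 CAA (Gln): 6.9 per 1000.
Codon 3 GAG (Glu): 18.3 per 1000.
Codon 4 GAC (Asp): 20.8 per 1000.
Codon 5 ACU (Thr): 29.9 per 1000.
Codon 6 CAU (His): 12.7 per 1000.
Codon 7 GAC (Asp): 20.8 per 1000.
Lowest frequency is 6.9 at codon 2.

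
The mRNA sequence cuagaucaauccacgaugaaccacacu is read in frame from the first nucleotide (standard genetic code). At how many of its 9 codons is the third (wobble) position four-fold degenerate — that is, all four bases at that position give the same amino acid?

4

Codon 1 CUA (Leu): third position 4-fold.
Codon 2 GAU (Asp): third position 2-fold.
Codon 3 CAA (Gln): third position 2-fold.
Codon 4 UCC (Ser): third position 4-fold.
Codon 5 ACG (Thr): third position 4-fold.
Codon 6 AUG (Met): third position 1-fold.
Codon 7 AAC (Asn): third position 2-fold.
Codon 8 CAC (His): third position 2-fold.
Codon 9 ACU (Thr): third position 4-fold.
Four-fold degenerate third positions: 4.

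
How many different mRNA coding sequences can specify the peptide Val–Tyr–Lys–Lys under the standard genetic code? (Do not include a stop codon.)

Val: 4 codons.
Tyr: 2 codons.
Lys: 2 codons.
Lys: 2 codons.
4 × 2 × 2 × 2 = 32.

32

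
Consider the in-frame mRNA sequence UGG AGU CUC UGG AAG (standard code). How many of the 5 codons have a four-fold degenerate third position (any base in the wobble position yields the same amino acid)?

Codon 1 UGG (Trp): third position 1-fold.
Codon 2 AGU (Ser): third position 2-fold.
Codon 3 CUC (Leu): third position 4-fold.
Codon 4 UGG (Trp): third position 1-fold.
Codon 5 AAG (Lys): third position 2-fold.
Four-fold degenerate third positions: 1.

1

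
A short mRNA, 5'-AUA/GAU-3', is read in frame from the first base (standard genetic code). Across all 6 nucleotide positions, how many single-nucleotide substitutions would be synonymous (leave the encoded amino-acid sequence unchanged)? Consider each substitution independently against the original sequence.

Codon 1 (AUA, Ile): 2 synonymous substitutions.
Codon 2 (GAU, Asp): 1 synonymous substitution.
Total: 2 + 1 = 3.

3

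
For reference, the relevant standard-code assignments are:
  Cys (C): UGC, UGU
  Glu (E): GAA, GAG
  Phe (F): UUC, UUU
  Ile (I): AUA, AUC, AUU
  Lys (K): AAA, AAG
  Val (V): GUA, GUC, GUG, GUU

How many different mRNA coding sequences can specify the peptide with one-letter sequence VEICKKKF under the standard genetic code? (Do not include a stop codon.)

768

Val: 4 codons.
Glu: 2 codons.
Ile: 3 codons.
Cys: 2 codons.
Lys: 2 codons.
Lys: 2 codons.
Lys: 2 codons.
Phe: 2 codons.
4 × 2 × 3 × 2 × 2 × 2 × 2 × 2 = 768.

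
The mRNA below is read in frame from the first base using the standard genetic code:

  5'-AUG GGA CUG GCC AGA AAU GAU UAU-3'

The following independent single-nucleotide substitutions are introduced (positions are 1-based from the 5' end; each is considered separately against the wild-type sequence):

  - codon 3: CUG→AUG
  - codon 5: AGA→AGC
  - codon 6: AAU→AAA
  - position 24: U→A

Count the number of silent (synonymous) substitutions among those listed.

0

Codon 3: CUG (Leu) → AUG (Met) — missense.
Codon 5: AGA (Arg) → AGC (Ser) — missense.
Codon 6: AAU (Asn) → AAA (Lys) — missense.
Codon 8: UAU (Tyr) → UAA (Stop) — nonsense.
Synonymous: 0 of 4.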